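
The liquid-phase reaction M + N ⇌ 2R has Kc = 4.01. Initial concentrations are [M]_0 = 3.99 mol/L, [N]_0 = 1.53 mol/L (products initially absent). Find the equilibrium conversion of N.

Let X = conversion of N; extent ξ = 1.53·X mol/L.
Concentrations: [M] = 3.99 − 1.53X; [N] = 1.53 − 1.53X; [R] = 3.06X.
Kc = [R]^2 / ([M] [N]).
Solving Kc = 4.01 for X ∈ (0,1): X = 0.723.

X = 0.723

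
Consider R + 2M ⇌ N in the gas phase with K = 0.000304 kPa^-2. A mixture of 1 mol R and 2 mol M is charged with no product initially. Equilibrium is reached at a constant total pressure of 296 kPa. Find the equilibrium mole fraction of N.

Let X = conversion of R (basis 1 mol R); extent of reaction ξ = X.
At extent ξ: n_R = 1 − X; n_M = 2 − 2X; n_N = X.
Total moles n_T = 3 − 2X.
With p_i = (n_i/n_T)P, K = p_N / (p_R p_M^2).
Substituting and setting equal to 0.000304 kPa^-2 gives a polynomial in X; the root in (0,1) is X = 0.749.
Then n_N = 0.749, n_T = 1.5, so y_N = 0.498.

y_N = 0.498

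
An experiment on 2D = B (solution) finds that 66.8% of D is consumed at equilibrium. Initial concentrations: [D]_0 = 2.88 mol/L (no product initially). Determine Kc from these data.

Let X = conversion of D.
Concentrations: [D] = 2.88 − 2.88X; [B] = 1.44X.
At X = 0.668: [D] = 0.956, [B] = 0.962.
Kc = [B] / ([D]^2) = 1.05 L/mol.

Kc = 1.05 L/mol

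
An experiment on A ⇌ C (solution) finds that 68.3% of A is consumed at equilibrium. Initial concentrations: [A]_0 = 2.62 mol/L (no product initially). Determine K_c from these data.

K_c = 2.15

Let X = conversion of A.
Concentrations: [A] = 2.62 − 2.62X; [C] = 2.62X.
At X = 0.683: [A] = 0.831, [C] = 1.79.
K_c = [C] / ([A]) = 2.15.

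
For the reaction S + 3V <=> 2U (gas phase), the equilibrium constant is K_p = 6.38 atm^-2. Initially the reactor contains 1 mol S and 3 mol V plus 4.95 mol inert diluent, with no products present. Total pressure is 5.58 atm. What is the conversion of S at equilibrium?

Take 1 mol S as basis and let X be its fractional conversion, so ξ = X.
Mole table: n_S = 1 − X; n_V = 3 − 3X; n_U = 2X; n_I = 4.95 (inert).
Total moles n_T = 8.95 − 2X.
y_i = n_i/n_T, p_i = y_i·P. K_p = p_U^2 / (p_S p_V^3).
Substituting and setting equal to 6.38 atm^-2 gives a polynomial in X; the root in (0,1) is X = 0.635.

X = 0.635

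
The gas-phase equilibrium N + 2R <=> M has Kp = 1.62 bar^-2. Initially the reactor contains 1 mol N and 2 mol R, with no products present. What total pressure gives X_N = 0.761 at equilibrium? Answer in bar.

P = 4.33 bar

Basis: 1 mol N initially; let X = conversion of N. Extent ξ = X.
Mole table: n_N = 1 − X; n_R = 2 − 2X; n_M = X.
Total moles n_T = 3 − 2X.
Kp = p_M / (p_N p_R^2) with p_i = (n_i/n_T)·P.
At X = 0.761: the mole-fraction product g(X) = Π y_i^ν_i = 30.44. Since Kp = g(X)·P^{-2}, P = (g/Kp)^(1/2) = (30.44/1.62)^(1/2) = 4.33 bar.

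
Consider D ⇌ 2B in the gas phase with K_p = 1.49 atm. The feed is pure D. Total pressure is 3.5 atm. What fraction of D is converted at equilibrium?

X = 0.310

Take 1 mol D as basis and let X be its fractional conversion, so ξ = X.
Mole table: n_D = 1 − X; n_B = 2X.
n_T = Σnᵢ = 1 + X.
Mole fractions y_i = n_i/n_T; K_p = p_B^2 / (p_D) with p_i = y_i·P.
Substituting and setting equal to 1.49 atm gives a polynomial in X; the root in (0,1) is X = 0.310.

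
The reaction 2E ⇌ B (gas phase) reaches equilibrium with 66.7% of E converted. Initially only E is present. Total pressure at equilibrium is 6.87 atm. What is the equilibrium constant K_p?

Basis: 1 mol E initially; let X = conversion of E. Extent ξ = 0.5X.
At extent ξ: n_E = 1 − X; n_B = 0.5X.
Summing: n_T = 1 − 0.5X.
At X = 0.667: n_E = 0.333, n_B = 0.334, n_T = 0.666.
p_i = (n_i/n_T)·P. K_p = p_B / (p_E^2) = 0.292 atm^-1.

K_p = 0.292 atm^-1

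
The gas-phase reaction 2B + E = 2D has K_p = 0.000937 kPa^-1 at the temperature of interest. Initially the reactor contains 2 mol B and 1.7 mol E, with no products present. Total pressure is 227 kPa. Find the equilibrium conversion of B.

Take 2 mol B as basis and let X be its fractional conversion, so ξ = X.
At extent ξ: n_B = 2 − 2X; n_E = 1.7 − X; n_D = 2X.
Total moles n_T = 3.7 − X.
y_i = n_i/n_T, p_i = y_i·P. K_p = p_D^2 / (p_B^2 p_E).
Setting this equal to 0.000937 kPa^-1 and taking the physical root (0 < X < 1) gives X = 0.231.

X = 0.231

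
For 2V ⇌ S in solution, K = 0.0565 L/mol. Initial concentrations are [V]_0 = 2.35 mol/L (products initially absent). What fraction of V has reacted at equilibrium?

Let X = conversion of V; extent ξ = 2.35X/2 mol/L.
Concentrations: [V] = 2.35 − 2.35X; [S] = 1.18X.
K = [S] / ([V]^2).
Setting equal to 0.0565 and solving for X on (0,1) gives X = 0.179.

X = 0.179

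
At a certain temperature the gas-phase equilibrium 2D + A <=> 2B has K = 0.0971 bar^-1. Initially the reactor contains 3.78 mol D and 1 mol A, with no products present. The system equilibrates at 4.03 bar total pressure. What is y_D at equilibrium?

y_D = 0.691

Basis: 1 mol A initially; let X = conversion of A. Extent ξ = X.
Moles: n_D = 3.78 − 2X; n_A = 1 − X; n_B = 2X.
Summing: n_T = 4.78 − X.
With p_i = (n_i/n_T)P, K = p_B^2 / (p_D^2 p_A).
Setting this equal to 0.0971 bar^-1 and taking the physical root (0 < X < 1) gives X = 0.363.
Then n_D = 3.05, n_T = 4.42, so y_D = 0.691.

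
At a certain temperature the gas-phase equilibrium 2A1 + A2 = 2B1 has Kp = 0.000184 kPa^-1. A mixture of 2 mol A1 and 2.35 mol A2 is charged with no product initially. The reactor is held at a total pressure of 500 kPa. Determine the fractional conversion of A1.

X = 0.180

Take 2 mol A1 as basis and let X be its fractional conversion, so ξ = X.
At extent ξ: n_A1 = 2 − 2X; n_A2 = 2.35 − X; n_B1 = 2X.
Total moles n_T = 4.35 − X.
y_i = n_i/n_T, p_i = y_i·P. Kp = p_B1^2 / (p_A1^2 p_A2).
This yields a degree-3 equation in X; solving on (0,1), X = 0.180.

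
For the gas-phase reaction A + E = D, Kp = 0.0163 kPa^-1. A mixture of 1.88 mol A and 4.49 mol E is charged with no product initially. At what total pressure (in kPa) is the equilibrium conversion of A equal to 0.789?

P = 373 kPa

Take 1.88 mol A as basis and let X be its fractional conversion, so ξ = 1.88X.
Moles: n_A = 1.88 − 1.88X; n_E = 4.49 − 1.88X; n_D = 1.88X.
Total moles n_T = 6.37 − 1.88X.
Kp = p_D / (p_A p_E) with p_i = (n_i/n_T)·P.
At X = 0.789: the mole-fraction product g(X) = Π y_i^ν_i = 6.077. Since Kp = g(X)·P^{-1}, P = (g/Kp)^(1/1) = (6.077/0.0163)^(1/1) = 373 kPa.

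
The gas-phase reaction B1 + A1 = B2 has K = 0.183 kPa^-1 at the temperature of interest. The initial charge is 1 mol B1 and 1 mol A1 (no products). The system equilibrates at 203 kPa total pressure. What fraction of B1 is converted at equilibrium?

Take 1 mol B1 as basis and let X be its fractional conversion, so ξ = X.
At extent ξ: n_B1 = 1 − X; n_A1 = 1 − X; n_B2 = X.
Total moles n_T = 2 − X.
y_i = n_i/n_T, p_i = y_i·P. K = p_B2 / (p_B1 p_A1).
Equating to 0.183 kPa^-1 and solving on 0 < X < 1: X = 0.838.

X = 0.838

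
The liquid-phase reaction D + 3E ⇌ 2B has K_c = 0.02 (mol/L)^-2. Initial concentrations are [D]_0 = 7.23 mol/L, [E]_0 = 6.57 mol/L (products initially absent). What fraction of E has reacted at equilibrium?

X = 0.491

Let X = conversion of E; extent ξ = 6.57X/3 mol/L.
Concentrations: [D] = 7.23 − 2.19X; [E] = 6.57 − 6.57X; [B] = 4.38X.
K_c = [B]^2 / ([D] [E]^3).
Equating to 0.02 (mol/L)^-2: the physical root is X = 0.491.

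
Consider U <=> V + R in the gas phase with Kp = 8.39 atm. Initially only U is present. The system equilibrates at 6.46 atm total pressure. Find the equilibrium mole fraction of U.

Take 1 mol U as basis and let X be its fractional conversion, so ξ = X.
Moles: n_U = 1 − X; n_V = X; n_R = X.
Total moles n_T = 1 + X.
y_i = n_i/n_T, p_i = y_i·P. Kp = p_V p_R / (p_U).
Substituting and setting equal to 8.39 atm gives a polynomial in X; the root in (0,1) is X = 0.752.
Then n_U = 0.248, n_T = 1.75, so y_U = 0.142.

y_U = 0.142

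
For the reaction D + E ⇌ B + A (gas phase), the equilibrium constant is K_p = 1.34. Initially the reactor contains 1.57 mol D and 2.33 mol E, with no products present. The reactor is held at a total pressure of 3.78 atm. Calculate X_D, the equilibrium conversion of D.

X = 0.639

Take 1.57 mol D as basis and let X be its fractional conversion, so ξ = 1.57X.
At extent ξ: n_D = 1.57 − 1.57X; n_E = 2.33 − 1.57X; n_B = 1.57X; n_A = 1.57X.
n_T stays at 3.9 (no change in mole number).
With p_i = (n_i/n_T)P, K_p = p_B p_A / (p_D p_E).
Equating to 1.34 and solving on 0 < X < 1: X = 0.639.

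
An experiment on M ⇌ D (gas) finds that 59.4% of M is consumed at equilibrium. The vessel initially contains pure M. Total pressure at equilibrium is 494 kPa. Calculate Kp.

Basis: 1 mol M initially; let X = conversion of M. Extent ξ = X.
Moles: n_M = 1 − X; n_D = X.
Since Δν = 0, n_T = 1 throughout.
At X = 0.594: n_M = 0.406, n_D = 0.594, n_T = 1.
p_i = (n_i/n_T)·P. Kp = p_D / (p_M) = 1.46.

Kp = 1.46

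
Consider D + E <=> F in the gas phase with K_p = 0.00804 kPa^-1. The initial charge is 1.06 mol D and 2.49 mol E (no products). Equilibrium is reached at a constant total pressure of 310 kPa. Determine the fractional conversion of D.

X = 0.613

Take 1.06 mol D as basis and let X be its fractional conversion, so ξ = 1.06X.
Species balance: n_D = 1.06 − 1.06X; n_E = 2.49 − 1.06X; n_F = 1.06X.
n_T = Σnᵢ = 3.55 − 1.06X.
Mole fractions y_i = n_i/n_T; K_p = p_F / (p_D p_E) with p_i = y_i·P.
This yields a degree-2 equation in X; solving on (0,1), X = 0.613.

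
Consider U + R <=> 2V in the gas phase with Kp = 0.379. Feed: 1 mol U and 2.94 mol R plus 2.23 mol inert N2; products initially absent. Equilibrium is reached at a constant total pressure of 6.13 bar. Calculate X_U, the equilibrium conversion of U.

Take 1 mol U as basis and let X be its fractional conversion, so ξ = X.
Species balance: n_U = 1 − X; n_R = 2.94 − X; n_V = 2X; n_I = 2.23 (inert).
n_T stays at 6.17 (no change in mole number).
y_i = n_i/n_T, p_i = y_i·P. Kp = p_V^2 / (p_U p_R).
This yields a degree-2 equation in X; solving on (0,1), X = 0.386.

X = 0.386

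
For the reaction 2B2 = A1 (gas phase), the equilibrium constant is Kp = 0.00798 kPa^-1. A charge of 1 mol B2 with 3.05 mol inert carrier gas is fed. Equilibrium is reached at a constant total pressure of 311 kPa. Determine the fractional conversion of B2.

Let X = conversion of B2 (basis 1 mol B2); extent of reaction ξ = 0.5X.
Mole table: n_B2 = 1 − X; n_A1 = 0.5X; n_I = 3.05 (inert).
Total moles n_T = 4.05 − 0.5X.
With p_i = (n_i/n_T)P, Kp = p_A1 / (p_B2^2).
Setting this equal to 0.00798 kPa^-1 and taking the physical root (0 < X < 1) gives X = 0.426.

X = 0.426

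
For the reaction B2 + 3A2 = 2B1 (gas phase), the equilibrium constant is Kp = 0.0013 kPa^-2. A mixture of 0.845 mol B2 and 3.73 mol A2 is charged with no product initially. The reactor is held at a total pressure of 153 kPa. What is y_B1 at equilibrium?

y_B1 = 0.439

Let X = conversion of B2 (basis 0.845 mol B2); extent of reaction ξ = 0.845X.
Species balance: n_B2 = 0.845 − 0.845X; n_A2 = 3.73 − 2.54X; n_B1 = 1.69X.
Total moles n_T = 4.58 − 1.69X.
Mole fractions y_i = n_i/n_T; Kp = p_B1^2 / (p_B2 p_A2^3) with p_i = y_i·P.
Setting this equal to 0.0013 kPa^-2 and taking the physical root (0 < X < 1) gives X = 0.826.
Then n_B1 = 1.4, n_T = 3.18, so y_B1 = 0.439.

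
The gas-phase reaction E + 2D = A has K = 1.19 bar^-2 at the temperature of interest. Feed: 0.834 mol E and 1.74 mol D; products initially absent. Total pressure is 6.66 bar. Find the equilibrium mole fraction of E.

Take 0.834 mol E as basis and let X be its fractional conversion, so ξ = 0.834X.
At extent ξ: n_E = 0.834 − 0.834X; n_D = 1.74 − 1.67X; n_A = 0.834X.
Total moles n_T = 2.57 − 1.67X.
y_i = n_i/n_T, p_i = y_i·P. K = p_A / (p_E p_D^2).
Equating to 1.19 bar^-2 and solving on 0 < X < 1: X = 0.827.
Then n_E = 0.144, n_T = 1.19, so y_E = 0.121.

y_E = 0.121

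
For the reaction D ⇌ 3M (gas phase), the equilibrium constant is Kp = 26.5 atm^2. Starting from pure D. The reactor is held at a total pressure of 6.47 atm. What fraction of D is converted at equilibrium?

Let X = conversion of D (basis 1 mol D); extent of reaction ξ = X.
Moles: n_D = 1 − X; n_M = 3X.
n_T = Σnᵢ = 1 + 2X.
Mole fractions y_i = n_i/n_T; Kp = p_M^3 / (p_D) with p_i = y_i·P.
Setting this equal to 26.5 atm^2 and taking the physical root (0 < X < 1) gives X = 0.353.

X = 0.353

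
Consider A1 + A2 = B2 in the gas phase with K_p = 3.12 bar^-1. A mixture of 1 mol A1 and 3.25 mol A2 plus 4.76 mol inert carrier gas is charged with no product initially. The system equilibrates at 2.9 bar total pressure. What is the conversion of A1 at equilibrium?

Take 1 mol A1 as basis and let X be its fractional conversion, so ξ = X.
Mole table: n_A1 = 1 − X; n_A2 = 3.25 − X; n_B2 = X; n_I = 4.76 (inert).
Summing: n_T = 9.01 − X.
y_i = n_i/n_T, p_i = y_i·P. K_p = p_B2 / (p_A1 p_A2).
This yields a degree-2 equation in X; solving on (0,1), X = 0.733.

X = 0.733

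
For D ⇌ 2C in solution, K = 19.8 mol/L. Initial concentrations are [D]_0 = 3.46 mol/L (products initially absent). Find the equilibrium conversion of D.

Let X = conversion of D; extent ξ = 3.46·X mol/L.
Concentrations: [D] = 3.46 − 3.46X; [C] = 6.92X.
K = [C]^2 / ([D]).
Equating to 19.8 mol/L: the physical root is X = 0.678.

X = 0.678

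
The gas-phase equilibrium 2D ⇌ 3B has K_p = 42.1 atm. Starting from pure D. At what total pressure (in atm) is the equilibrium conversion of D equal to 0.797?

Basis: 1 mol D initially; let X = conversion of D. Extent ξ = 0.5X.
Moles: n_D = 1 − X; n_B = 1.5X.
n_T = Σnᵢ = 1 + 0.5X.
K_p = p_B^3 / (p_D^2) with p_i = (n_i/n_T)·P.
At X = 0.797: the mole-fraction product g(X) = Π y_i^ν_i = 29.65. Since K_p = g(X)·P^{1}, P = (K_p/g)^(1/1) = (42.1/29.65)^(1/1) = 1.42 atm.

P = 1.42 atm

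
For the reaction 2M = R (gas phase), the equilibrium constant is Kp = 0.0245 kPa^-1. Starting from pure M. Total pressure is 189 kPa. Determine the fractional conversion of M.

Let X = conversion of M (basis 1 mol M); extent of reaction ξ = 0.5X.
Moles: n_M = 1 − X; n_R = 0.5X.
Summing: n_T = 1 − 0.5X.
y_i = n_i/n_T, p_i = y_i·P. Kp = p_R / (p_M^2).
Equating to 0.0245 kPa^-1 and solving on 0 < X < 1: X = 0.774.

X = 0.774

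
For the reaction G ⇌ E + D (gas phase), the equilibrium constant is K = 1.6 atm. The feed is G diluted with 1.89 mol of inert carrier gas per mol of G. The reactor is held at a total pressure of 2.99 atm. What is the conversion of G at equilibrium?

X = 0.727

Take 1 mol G as basis and let X be its fractional conversion, so ξ = X.
Species balance: n_G = 1 − X; n_E = X; n_D = X; n_I = 1.89 (inert).
Total moles n_T = 2.89 + X.
y_i = n_i/n_T, p_i = y_i·P. K = p_E p_D / (p_G).
Equating to 1.6 atm and solving on 0 < X < 1: X = 0.727.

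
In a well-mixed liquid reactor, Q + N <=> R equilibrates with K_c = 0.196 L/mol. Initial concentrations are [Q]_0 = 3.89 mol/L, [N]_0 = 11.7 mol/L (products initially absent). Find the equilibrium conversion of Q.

Let X = conversion of Q; extent ξ = 3.89·X mol/L.
Concentrations: [Q] = 3.89 − 3.89X; [N] = 11.7 − 3.89X; [R] = 3.89X.
K_c = [R] / ([Q] [N]).
Equating to 0.196 L/mol: the physical root is X = 0.643.

X = 0.643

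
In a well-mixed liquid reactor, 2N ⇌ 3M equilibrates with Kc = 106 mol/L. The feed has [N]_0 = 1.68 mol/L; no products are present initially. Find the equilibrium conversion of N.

Let X = conversion of N; extent ξ = 1.68X/2 mol/L.
Concentrations: [N] = 1.68 − 1.68X; [M] = 2.52X.
Kc = [M]^3 / ([N]^2).
Setting equal to 106 and solving for X on (0,1) gives X = 0.826.

X = 0.826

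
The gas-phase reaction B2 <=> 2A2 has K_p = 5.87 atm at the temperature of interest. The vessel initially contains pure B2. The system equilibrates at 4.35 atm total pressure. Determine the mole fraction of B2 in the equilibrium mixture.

y_B2 = 0.331

Take 1 mol B2 as basis and let X be its fractional conversion, so ξ = X.
Mole table: n_B2 = 1 − X; n_A2 = 2X.
n_T = Σnᵢ = 1 + X.
With p_i = (n_i/n_T)P, K_p = p_A2^2 / (p_B2).
Equating to 5.87 atm and solving on 0 < X < 1: X = 0.502.
Then n_B2 = 0.498, n_T = 1.5, so y_B2 = 0.331.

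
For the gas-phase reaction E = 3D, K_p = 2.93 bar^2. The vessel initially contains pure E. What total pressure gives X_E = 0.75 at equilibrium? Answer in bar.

P = 0.634 bar

Take 1 mol E as basis and let X be its fractional conversion, so ξ = X.
Moles: n_E = 1 − X; n_D = 3X.
n_T = Σnᵢ = 1 + 2X.
K_p = p_D^3 / (p_E) with p_i = (n_i/n_T)·P.
At X = 0.75: the mole-fraction product g(X) = Π y_i^ν_i = 7.29. Since K_p = g(X)·P^{2}, P = (K_p/g)^(1/2) = (2.93/7.29)^(1/2) = 0.634 bar.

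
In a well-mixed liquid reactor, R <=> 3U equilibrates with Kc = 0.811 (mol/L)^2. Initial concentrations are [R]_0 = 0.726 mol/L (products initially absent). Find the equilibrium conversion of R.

Let X = conversion of R; extent ξ = 0.726·X mol/L.
Concentrations: [R] = 0.726 − 0.726X; [U] = 2.18X.
Kc = [U]^3 / ([R]).
Setting equal to 0.811 and solving for X on (0,1) gives X = 0.336.

X = 0.336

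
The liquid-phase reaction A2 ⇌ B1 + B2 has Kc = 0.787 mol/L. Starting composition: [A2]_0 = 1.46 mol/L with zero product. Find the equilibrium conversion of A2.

X = 0.513

Let X = conversion of A2; extent ξ = 1.46·X mol/L.
Concentrations: [A2] = 1.46 − 1.46X; [B1] = 1.46X; [B2] = 1.46X.
Kc = [B1] [B2] / ([A2]).
Solving Kc = 0.787 for X ∈ (0,1): X = 0.513.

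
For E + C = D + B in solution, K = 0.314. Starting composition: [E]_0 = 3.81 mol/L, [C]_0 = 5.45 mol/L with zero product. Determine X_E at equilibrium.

Let X = conversion of E; extent ξ = 3.81·X mol/L.
Concentrations: [E] = 3.81 − 3.81X; [C] = 5.45 − 3.81X; [D] = 3.81X; [B] = 3.81X.
K = [D] [B] / ([E] [C]).
This equals 0.314 at X = 0.426 (the root in 0 < X < 1).

X = 0.426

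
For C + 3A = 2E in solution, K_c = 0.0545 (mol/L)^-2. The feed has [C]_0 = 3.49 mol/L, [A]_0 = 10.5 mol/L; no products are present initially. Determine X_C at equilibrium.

Let X = conversion of C; extent ξ = 3.49·X mol/L.
Concentrations: [C] = 3.49 − 3.49X; [A] = 10.5 − 10.5X; [E] = 6.98X.
K_c = [E]^2 / ([C] [A]^3).
Setting equal to 0.0545 and solving for X on (0,1) gives X = 0.511.

X = 0.511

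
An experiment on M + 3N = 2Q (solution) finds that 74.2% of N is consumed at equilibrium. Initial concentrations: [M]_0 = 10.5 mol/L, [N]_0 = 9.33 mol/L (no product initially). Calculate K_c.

Let X = conversion of N.
Concentrations: [M] = 10.5 − 3.11X; [N] = 9.33 − 9.33X; [Q] = 6.22X.
At X = 0.742: [M] = 8.19, [N] = 2.41, [Q] = 4.62.
K_c = [Q]^2 / ([M] [N]^3) = 0.186 (mol/L)^-2.

K_c = 0.186 (mol/L)^-2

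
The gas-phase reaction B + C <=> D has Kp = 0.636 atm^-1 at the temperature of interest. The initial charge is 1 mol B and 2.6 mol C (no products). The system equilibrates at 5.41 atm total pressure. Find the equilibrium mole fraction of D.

Take 1 mol B as basis and let X be its fractional conversion, so ξ = X.
Moles: n_B = 1 − X; n_C = 2.6 − X; n_D = X.
Total moles n_T = 3.6 − X.
y_i = n_i/n_T, p_i = y_i·P. Kp = p_D / (p_B p_C).
This yields a degree-2 equation in X; solving on (0,1), X = 0.693.
Then n_D = 0.693, n_T = 2.91, so y_D = 0.238.

y_D = 0.238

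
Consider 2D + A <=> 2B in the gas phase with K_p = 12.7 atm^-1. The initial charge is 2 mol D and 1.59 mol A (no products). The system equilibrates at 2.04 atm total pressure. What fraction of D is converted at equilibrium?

X = 0.736

Basis: 2 mol D initially; let X = conversion of D. Extent ξ = X.
Mole table: n_D = 2 − 2X; n_A = 1.59 − X; n_B = 2X.
n_T = Σnᵢ = 3.59 − X.
With p_i = (n_i/n_T)P, K_p = p_B^2 / (p_D^2 p_A).
Substituting and setting equal to 12.7 atm^-1 gives a polynomial in X; the root in (0,1) is X = 0.736.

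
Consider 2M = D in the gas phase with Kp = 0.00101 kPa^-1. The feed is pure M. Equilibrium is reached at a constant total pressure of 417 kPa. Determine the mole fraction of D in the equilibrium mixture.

y_D = 0.242

Let X = conversion of M (basis 1 mol M); extent of reaction ξ = 0.5X.
At extent ξ: n_M = 1 − X; n_D = 0.5X.
Total moles n_T = 1 − 0.5X.
y_i = n_i/n_T, p_i = y_i·P. Kp = p_D / (p_M^2).
Equating to 0.00101 kPa^-1 and solving on 0 < X < 1: X = 0.390.
Then n_D = 0.195, n_T = 0.805, so y_D = 0.242.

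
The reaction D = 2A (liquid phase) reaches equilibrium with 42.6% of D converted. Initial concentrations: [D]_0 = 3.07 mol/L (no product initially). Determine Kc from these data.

Let X = conversion of D.
Concentrations: [D] = 3.07 − 3.07X; [A] = 6.14X.
At X = 0.426: [D] = 1.76, [A] = 2.62.
Kc = [A]^2 / ([D]) = 3.88 mol/L.

Kc = 3.88 mol/L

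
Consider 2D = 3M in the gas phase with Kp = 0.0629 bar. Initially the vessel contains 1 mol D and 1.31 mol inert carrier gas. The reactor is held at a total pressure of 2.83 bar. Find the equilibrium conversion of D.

X = 0.214

Let X = conversion of D (basis 1 mol D); extent of reaction ξ = 0.5X.
Mole table: n_D = 1 − X; n_M = 1.5X; n_I = 1.31 (inert).
Total moles n_T = 2.31 + 0.5X.
With p_i = (n_i/n_T)P, Kp = p_M^3 / (p_D^2).
Setting this equal to 0.0629 bar and taking the physical root (0 < X < 1) gives X = 0.214.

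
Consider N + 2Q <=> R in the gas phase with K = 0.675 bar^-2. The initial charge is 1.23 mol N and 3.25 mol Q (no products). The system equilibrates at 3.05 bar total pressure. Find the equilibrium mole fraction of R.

Let X = conversion of N (basis 1.23 mol N); extent of reaction ξ = 1.23X.
Mole table: n_N = 1.23 − 1.23X; n_Q = 3.25 − 2.46X; n_R = 1.23X.
Summing: n_T = 4.48 − 2.46X.
Mole fractions y_i = n_i/n_T; K = p_R / (p_N p_Q^2) with p_i = y_i·P.
Equating to 0.675 bar^-2 and solving on 0 < X < 1: X = 0.668.
Then n_R = 0.822, n_T = 2.84, so y_R = 0.290.

y_R = 0.290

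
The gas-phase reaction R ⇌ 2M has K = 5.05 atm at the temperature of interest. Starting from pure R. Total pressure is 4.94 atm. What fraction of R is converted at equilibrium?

Take 1 mol R as basis and let X be its fractional conversion, so ξ = X.
At extent ξ: n_R = 1 − X; n_M = 2X.
Summing: n_T = 1 + X.
With p_i = (n_i/n_T)P, K = p_M^2 / (p_R).
This yields a degree-2 equation in X; solving on (0,1), X = 0.451.

X = 0.451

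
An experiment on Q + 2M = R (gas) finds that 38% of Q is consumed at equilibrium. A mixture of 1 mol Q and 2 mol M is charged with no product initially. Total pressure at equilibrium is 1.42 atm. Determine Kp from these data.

Let X = conversion of Q (basis 1 mol Q); extent of reaction ξ = X.
Mole table: n_Q = 1 − X; n_M = 2 − 2X; n_R = X.
n_T = Σnᵢ = 3 − 2X.
At X = 0.38: n_Q = 0.62, n_M = 1.24, n_R = 0.38, n_T = 2.24.
p_i = (n_i/n_T)·P. Kp = p_R / (p_Q p_M^2) = 0.992 atm^-2.

Kp = 0.992 atm^-2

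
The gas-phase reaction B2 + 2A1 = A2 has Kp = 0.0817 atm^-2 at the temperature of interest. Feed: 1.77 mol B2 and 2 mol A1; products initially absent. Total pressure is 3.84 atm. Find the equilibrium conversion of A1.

Let X = conversion of A1 (basis 2 mol A1); extent of reaction ξ = X.
At extent ξ: n_B2 = 1.77 − X; n_A1 = 2 − 2X; n_A2 = X.
Summing: n_T = 3.77 − 2X.
With p_i = (n_i/n_T)P, Kp = p_A2 / (p_B2 p_A1^2).
This yields a degree-3 equation in X; solving on (0,1), X = 0.326.

X = 0.326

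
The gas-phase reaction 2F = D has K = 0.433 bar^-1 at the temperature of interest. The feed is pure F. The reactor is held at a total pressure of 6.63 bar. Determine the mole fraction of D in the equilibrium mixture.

Let X = conversion of F (basis 1 mol F); extent of reaction ξ = 0.5X.
Species balance: n_F = 1 − X; n_D = 0.5X.
Summing: n_T = 1 − 0.5X.
Mole fractions y_i = n_i/n_T; K = p_D / (p_F^2) with p_i = y_i·P.
Substituting and setting equal to 0.433 bar^-1 gives a polynomial in X; the root in (0,1) is X = 0.717.
Then n_D = 0.358, n_T = 0.642, so y_D = 0.559.

y_D = 0.559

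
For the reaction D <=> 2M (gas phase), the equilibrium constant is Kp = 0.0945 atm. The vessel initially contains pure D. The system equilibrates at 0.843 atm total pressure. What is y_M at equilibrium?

Let X = conversion of D (basis 1 mol D); extent of reaction ξ = X.
Moles: n_D = 1 − X; n_M = 2X.
Total moles n_T = 1 + X.
y_i = n_i/n_T, p_i = y_i·P. Kp = p_M^2 / (p_D).
Equating to 0.0945 atm and solving on 0 < X < 1: X = 0.165.
Then n_M = 0.33, n_T = 1.17, so y_M = 0.283.

y_M = 0.283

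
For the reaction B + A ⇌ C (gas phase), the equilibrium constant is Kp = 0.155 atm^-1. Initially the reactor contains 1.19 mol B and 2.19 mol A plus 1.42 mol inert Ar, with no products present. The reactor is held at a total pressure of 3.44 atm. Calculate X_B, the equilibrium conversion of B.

Take 1.19 mol B as basis and let X be its fractional conversion, so ξ = 1.19X.
Species balance: n_B = 1.19 − 1.19X; n_A = 2.19 − 1.19X; n_C = 1.19X; n_I = 1.42 (inert).
Total moles n_T = 4.8 − 1.19X.
With p_i = (n_i/n_T)P, Kp = p_C / (p_B p_A).
This yields a degree-2 equation in X; solving on (0,1), X = 0.186.

X = 0.186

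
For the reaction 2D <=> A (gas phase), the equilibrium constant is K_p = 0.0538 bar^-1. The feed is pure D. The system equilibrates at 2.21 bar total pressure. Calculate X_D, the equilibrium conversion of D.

X = 0.177

Basis: 1 mol D initially; let X = conversion of D. Extent ξ = 0.5X.
Species balance: n_D = 1 − X; n_A = 0.5X.
Total moles n_T = 1 − 0.5X.
y_i = n_i/n_T, p_i = y_i·P. K_p = p_A / (p_D^2).
This yields a degree-2 equation in X; solving on (0,1), X = 0.177.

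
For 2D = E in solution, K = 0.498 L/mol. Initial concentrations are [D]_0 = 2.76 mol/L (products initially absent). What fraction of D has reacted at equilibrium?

Let X = conversion of D; extent ξ = 2.76X/2 mol/L.
Concentrations: [D] = 2.76 − 2.76X; [E] = 1.38X.
K = [E] / ([D]^2).
Equating to 0.498 L/mol: the physical root is X = 0.552.

X = 0.552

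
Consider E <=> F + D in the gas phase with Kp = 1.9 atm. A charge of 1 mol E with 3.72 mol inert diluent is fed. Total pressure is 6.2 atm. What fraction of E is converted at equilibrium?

Take 1 mol E as basis and let X be its fractional conversion, so ξ = X.
Moles: n_E = 1 − X; n_F = X; n_D = X; n_I = 3.72 (inert).
Summing: n_T = 4.72 + X.
With p_i = (n_i/n_T)P, Kp = p_F p_D / (p_E).
This yields a degree-2 equation in X; solving on (0,1), X = 0.703.

X = 0.703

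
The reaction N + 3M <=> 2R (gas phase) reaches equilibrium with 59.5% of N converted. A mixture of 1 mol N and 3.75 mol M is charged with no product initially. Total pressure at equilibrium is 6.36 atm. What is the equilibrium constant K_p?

K_p = 0.144 atm^-2

Basis: 1 mol N initially; let X = conversion of N. Extent ξ = X.
Species balance: n_N = 1 − X; n_M = 3.75 − 3X; n_R = 2X.
n_T = Σnᵢ = 4.75 − 2X.
At X = 0.595: n_N = 0.405, n_M = 1.97, n_R = 1.19, n_T = 3.56.
p_i = (n_i/n_T)·P. K_p = p_R^2 / (p_N p_M^3) = 0.144 atm^-2.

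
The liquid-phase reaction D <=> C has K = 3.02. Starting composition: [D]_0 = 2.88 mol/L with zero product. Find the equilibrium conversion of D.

Let X = conversion of D; extent ξ = 2.88·X mol/L.
Concentrations: [D] = 2.88 − 2.88X; [C] = 2.88X.
K = [C] / ([D]).
Equating to 3.02: the physical root is X = 0.751.

X = 0.751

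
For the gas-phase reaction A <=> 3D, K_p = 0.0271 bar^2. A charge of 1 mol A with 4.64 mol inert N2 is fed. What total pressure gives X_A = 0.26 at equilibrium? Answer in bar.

P = 1.27 bar

Let X = conversion of A (basis 1 mol A); extent of reaction ξ = X.
Mole table: n_A = 1 − X; n_D = 3X; n_I = 4.64 (inert).
Total moles n_T = 5.64 + 2X.
K_p = p_D^3 / (p_A) with p_i = (n_i/n_T)·P.
At X = 0.26: the mole-fraction product g(X) = Π y_i^ν_i = 0.0169. Since K_p = g(X)·P^{2}, P = (K_p/g)^(1/2) = (0.0271/0.0169)^(1/2) = 1.27 bar.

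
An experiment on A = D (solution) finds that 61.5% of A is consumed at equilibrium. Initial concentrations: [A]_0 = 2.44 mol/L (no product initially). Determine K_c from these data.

Let X = conversion of A.
Concentrations: [A] = 2.44 − 2.44X; [D] = 2.44X.
At X = 0.615: [A] = 0.939, [D] = 1.5.
K_c = [D] / ([A]) = 1.6.

K_c = 1.6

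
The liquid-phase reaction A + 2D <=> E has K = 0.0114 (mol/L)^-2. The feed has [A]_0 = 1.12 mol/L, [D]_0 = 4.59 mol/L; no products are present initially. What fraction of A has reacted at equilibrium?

Let X = conversion of A; extent ξ = 1.12·X mol/L.
Concentrations: [A] = 1.12 − 1.12X; [D] = 4.59 − 2.24X; [E] = 1.12X.
K = [E] / ([A] [D]^2).
Solving K = 0.0114 for X ∈ (0,1): X = 0.168.

X = 0.168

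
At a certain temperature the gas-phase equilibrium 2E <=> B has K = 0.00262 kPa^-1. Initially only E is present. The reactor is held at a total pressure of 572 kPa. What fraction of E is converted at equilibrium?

X = 0.622

Basis: 1 mol E initially; let X = conversion of E. Extent ξ = 0.5X.
At extent ξ: n_E = 1 − X; n_B = 0.5X.
n_T = Σnᵢ = 1 − 0.5X.
Mole fractions y_i = n_i/n_T; K = p_B / (p_E^2) with p_i = y_i·P.
This yields a degree-2 equation in X; solving on (0,1), X = 0.622.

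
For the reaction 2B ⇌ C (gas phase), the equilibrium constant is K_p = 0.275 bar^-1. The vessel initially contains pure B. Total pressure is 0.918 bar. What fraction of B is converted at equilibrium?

X = 0.295

Basis: 1 mol B initially; let X = conversion of B. Extent ξ = 0.5X.
Moles: n_B = 1 − X; n_C = 0.5X.
Total moles n_T = 1 − 0.5X.
y_i = n_i/n_T, p_i = y_i·P. K_p = p_C / (p_B^2).
Substituting and setting equal to 0.275 bar^-1 gives a polynomial in X; the root in (0,1) is X = 0.295.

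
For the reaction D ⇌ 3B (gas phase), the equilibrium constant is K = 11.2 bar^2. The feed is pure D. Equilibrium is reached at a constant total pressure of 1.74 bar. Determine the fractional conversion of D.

X = 0.636

Take 1 mol D as basis and let X be its fractional conversion, so ξ = X.
Species balance: n_D = 1 − X; n_B = 3X.
n_T = Σnᵢ = 1 + 2X.
y_i = n_i/n_T, p_i = y_i·P. K = p_B^3 / (p_D).
This yields a degree-3 equation in X; solving on (0,1), X = 0.636.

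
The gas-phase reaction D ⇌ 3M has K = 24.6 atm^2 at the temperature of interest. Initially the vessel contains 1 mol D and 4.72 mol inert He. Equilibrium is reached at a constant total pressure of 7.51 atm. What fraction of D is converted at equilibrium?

Let X = conversion of D (basis 1 mol D); extent of reaction ξ = X.
Species balance: n_D = 1 − X; n_M = 3X; n_I = 4.72 (inert).
n_T = Σnᵢ = 5.72 + 2X.
Mole fractions y_i = n_i/n_T; K = p_M^3 / (p_D) with p_i = y_i·P.
Equating to 24.6 atm^2 and solving on 0 < X < 1: X = 0.652.

X = 0.652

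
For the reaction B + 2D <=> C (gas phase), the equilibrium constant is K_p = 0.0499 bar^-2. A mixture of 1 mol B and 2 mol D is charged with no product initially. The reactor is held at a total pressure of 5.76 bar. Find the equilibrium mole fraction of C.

y_C = 0.150

Basis: 1 mol B initially; let X = conversion of B. Extent ξ = X.
Moles: n_B = 1 − X; n_D = 2 − 2X; n_C = X.
n_T = Σnᵢ = 3 − 2X.
With p_i = (n_i/n_T)P, K_p = p_C / (p_B p_D^2).
Substituting and setting equal to 0.0499 bar^-2 gives a polynomial in X; the root in (0,1) is X = 0.347.
Then n_C = 0.347, n_T = 2.31, so y_C = 0.150.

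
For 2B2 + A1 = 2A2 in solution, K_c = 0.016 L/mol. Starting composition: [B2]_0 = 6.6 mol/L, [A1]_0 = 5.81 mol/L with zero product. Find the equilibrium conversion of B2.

X = 0.222

Let X = conversion of B2; extent ξ = 6.6X/2 mol/L.
Concentrations: [B2] = 6.6 − 6.6X; [A1] = 5.81 − 3.3X; [A2] = 6.6X.
K_c = [A2]^2 / ([B2]^2 [A1]).
Equating to 0.016 L/mol: the physical root is X = 0.222.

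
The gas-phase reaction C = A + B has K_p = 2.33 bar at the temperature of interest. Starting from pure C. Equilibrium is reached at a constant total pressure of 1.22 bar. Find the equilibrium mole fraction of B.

y_B = 0.448

Let X = conversion of C (basis 1 mol C); extent of reaction ξ = X.
Species balance: n_C = 1 − X; n_A = X; n_B = X.
Summing: n_T = 1 + X.
Mole fractions y_i = n_i/n_T; K_p = p_A p_B / (p_C) with p_i = y_i·P.
This yields a degree-2 equation in X; solving on (0,1), X = 0.810.
Then n_B = 0.81, n_T = 1.81, so y_B = 0.448.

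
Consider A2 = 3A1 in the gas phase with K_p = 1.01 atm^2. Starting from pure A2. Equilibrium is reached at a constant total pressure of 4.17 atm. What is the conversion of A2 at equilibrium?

Take 1 mol A2 as basis and let X be its fractional conversion, so ξ = X.
Mole table: n_A2 = 1 − X; n_A1 = 3X.
Summing: n_T = 1 + 2X.
With p_i = (n_i/n_T)P, K_p = p_A1^3 / (p_A2).
This yields a degree-3 equation in X; solving on (0,1), X = 0.145.

X = 0.145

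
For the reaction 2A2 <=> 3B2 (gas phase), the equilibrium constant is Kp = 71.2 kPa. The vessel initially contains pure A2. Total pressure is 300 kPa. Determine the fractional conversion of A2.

X = 0.332

Take 1 mol A2 as basis and let X be its fractional conversion, so ξ = 0.5X.
Moles: n_A2 = 1 − X; n_B2 = 1.5X.
n_T = Σnᵢ = 1 + 0.5X.
With p_i = (n_i/n_T)P, Kp = p_B2^3 / (p_A2^2).
Substituting and setting equal to 71.2 kPa gives a polynomial in X; the root in (0,1) is X = 0.332.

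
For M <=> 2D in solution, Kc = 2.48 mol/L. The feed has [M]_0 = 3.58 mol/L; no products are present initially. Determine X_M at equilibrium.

X = 0.338

Let X = conversion of M; extent ξ = 3.58·X mol/L.
Concentrations: [M] = 3.58 − 3.58X; [D] = 7.16X.
Kc = [D]^2 / ([M]).
Setting equal to 2.48 and solving for X on (0,1) gives X = 0.338.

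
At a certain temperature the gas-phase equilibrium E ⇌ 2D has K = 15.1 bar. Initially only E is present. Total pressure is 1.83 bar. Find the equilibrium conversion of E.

Let X = conversion of E (basis 1 mol E); extent of reaction ξ = X.
At extent ξ: n_E = 1 − X; n_D = 2X.
n_T = Σnᵢ = 1 + X.
y_i = n_i/n_T, p_i = y_i·P. K = p_D^2 / (p_E).
Substituting and setting equal to 15.1 bar gives a polynomial in X; the root in (0,1) is X = 0.821.

X = 0.821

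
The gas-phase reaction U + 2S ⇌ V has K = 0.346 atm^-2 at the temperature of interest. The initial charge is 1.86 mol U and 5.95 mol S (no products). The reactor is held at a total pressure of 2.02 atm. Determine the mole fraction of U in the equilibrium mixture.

y_U = 0.174

Take 1.86 mol U as basis and let X be its fractional conversion, so ξ = 1.86X.
Mole table: n_U = 1.86 − 1.86X; n_S = 5.95 − 3.72X; n_V = 1.86X.
Total moles n_T = 7.81 − 3.72X.
With p_i = (n_i/n_T)P, K = p_V / (p_U p_S^2).
This yields a degree-3 equation in X; solving on (0,1), X = 0.412.
Then n_U = 1.09, n_T = 6.28, so y_U = 0.174.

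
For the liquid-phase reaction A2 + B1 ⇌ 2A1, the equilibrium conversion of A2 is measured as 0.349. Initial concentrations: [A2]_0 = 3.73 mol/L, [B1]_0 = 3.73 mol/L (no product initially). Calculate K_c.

Let X = conversion of A2.
Concentrations: [A2] = 3.73 − 3.73X; [B1] = 3.73 − 3.73X; [A1] = 7.46X.
At X = 0.349: [A2] = 2.43, [B1] = 2.43, [A1] = 2.6.
K_c = [A1]^2 / ([A2] [B1]) = 1.15.

K_c = 1.15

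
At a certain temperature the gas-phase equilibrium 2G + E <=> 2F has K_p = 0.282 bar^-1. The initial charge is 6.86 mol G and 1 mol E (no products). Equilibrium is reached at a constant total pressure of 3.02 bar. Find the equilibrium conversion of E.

X = 0.607

Take 1 mol E as basis and let X be its fractional conversion, so ξ = X.
Species balance: n_G = 6.86 − 2X; n_E = 1 − X; n_F = 2X.
n_T = Σnᵢ = 7.86 − X.
With p_i = (n_i/n_T)P, K_p = p_F^2 / (p_G^2 p_E).
Equating to 0.282 bar^-1 and solving on 0 < X < 1: X = 0.607.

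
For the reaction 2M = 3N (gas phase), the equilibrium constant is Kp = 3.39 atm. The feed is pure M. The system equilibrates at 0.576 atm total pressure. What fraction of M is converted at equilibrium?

Basis: 1 mol M initially; let X = conversion of M. Extent ξ = 0.5X.
At extent ξ: n_M = 1 − X; n_N = 1.5X.
n_T = Σnᵢ = 1 + 0.5X.
Mole fractions y_i = n_i/n_T; Kp = p_N^3 / (p_M^2) with p_i = y_i·P.
Substituting and setting equal to 3.39 atm gives a polynomial in X; the root in (0,1) is X = 0.653.

X = 0.653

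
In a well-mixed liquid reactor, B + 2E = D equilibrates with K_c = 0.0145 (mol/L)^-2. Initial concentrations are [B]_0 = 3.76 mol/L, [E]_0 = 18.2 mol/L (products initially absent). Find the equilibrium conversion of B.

X = 0.707

Let X = conversion of B; extent ξ = 3.76·X mol/L.
Concentrations: [B] = 3.76 − 3.76X; [E] = 18.2 − 7.52X; [D] = 3.76X.
K_c = [D] / ([B] [E]^2).
Equating to 0.0145 (mol/L)^-2: the physical root is X = 0.707.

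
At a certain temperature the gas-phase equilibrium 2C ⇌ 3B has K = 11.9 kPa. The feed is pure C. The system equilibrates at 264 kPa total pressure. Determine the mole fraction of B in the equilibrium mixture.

Basis: 1 mol C initially; let X = conversion of C. Extent ξ = 0.5X.
At extent ξ: n_C = 1 − X; n_B = 1.5X.
n_T = Σnᵢ = 1 + 0.5X.
With p_i = (n_i/n_T)P, K = p_B^3 / (p_C^2).
This yields a degree-3 equation in X; solving on (0,1), X = 0.210.
Then n_B = 0.314, n_T = 1.1, so y_B = 0.285.

y_B = 0.285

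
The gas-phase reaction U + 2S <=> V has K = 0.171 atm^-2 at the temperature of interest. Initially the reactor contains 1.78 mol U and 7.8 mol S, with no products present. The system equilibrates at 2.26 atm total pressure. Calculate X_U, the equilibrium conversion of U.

X = 0.351

Take 1.78 mol U as basis and let X be its fractional conversion, so ξ = 1.78X.
Moles: n_U = 1.78 − 1.78X; n_S = 7.8 − 3.56X; n_V = 1.78X.
Summing: n_T = 9.58 − 3.56X.
y_i = n_i/n_T, p_i = y_i·P. K = p_V / (p_U p_S^2).
This yields a degree-3 equation in X; solving on (0,1), X = 0.351.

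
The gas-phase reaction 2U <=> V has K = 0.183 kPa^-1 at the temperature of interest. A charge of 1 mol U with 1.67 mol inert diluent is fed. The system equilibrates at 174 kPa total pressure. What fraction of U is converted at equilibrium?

Take 1 mol U as basis and let X be its fractional conversion, so ξ = 0.5X.
Species balance: n_U = 1 − X; n_V = 0.5X; n_I = 1.67 (inert).
Total moles n_T = 2.67 − 0.5X.
Mole fractions y_i = n_i/n_T; K = p_V / (p_U^2) with p_i = y_i·P.
Substituting and setting equal to 0.183 kPa^-1 gives a polynomial in X; the root in (0,1) is X = 0.829.

X = 0.829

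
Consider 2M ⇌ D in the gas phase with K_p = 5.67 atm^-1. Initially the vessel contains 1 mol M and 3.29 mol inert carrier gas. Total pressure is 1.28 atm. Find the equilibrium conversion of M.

Basis: 1 mol M initially; let X = conversion of M. Extent ξ = 0.5X.
At extent ξ: n_M = 1 − X; n_D = 0.5X; n_I = 3.29 (inert).
Summing: n_T = 4.29 − 0.5X.
Mole fractions y_i = n_i/n_T; K_p = p_D / (p_M^2) with p_i = y_i·P.
Equating to 5.67 atm^-1 and solving on 0 < X < 1: X = 0.595.

X = 0.595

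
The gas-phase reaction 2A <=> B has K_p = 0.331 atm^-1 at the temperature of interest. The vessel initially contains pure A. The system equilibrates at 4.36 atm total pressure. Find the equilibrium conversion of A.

Basis: 1 mol A initially; let X = conversion of A. Extent ξ = 0.5X.
Moles: n_A = 1 − X; n_B = 0.5X.
Summing: n_T = 1 − 0.5X.
y_i = n_i/n_T, p_i = y_i·P. K_p = p_B / (p_A^2).
Equating to 0.331 atm^-1 and solving on 0 < X < 1: X = 0.616.

X = 0.616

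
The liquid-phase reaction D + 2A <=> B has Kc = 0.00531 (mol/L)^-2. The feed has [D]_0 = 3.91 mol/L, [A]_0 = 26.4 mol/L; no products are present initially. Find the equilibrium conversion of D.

X = 0.699

Let X = conversion of D; extent ξ = 3.91·X mol/L.
Concentrations: [D] = 3.91 − 3.91X; [A] = 26.4 − 7.82X; [B] = 3.91X.
Kc = [B] / ([D] [A]^2).
Setting equal to 0.00531 and solving for X on (0,1) gives X = 0.699.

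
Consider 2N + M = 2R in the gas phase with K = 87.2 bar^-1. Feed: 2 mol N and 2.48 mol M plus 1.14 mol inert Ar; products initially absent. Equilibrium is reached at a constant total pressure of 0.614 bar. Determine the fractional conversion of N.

X = 0.812

Let X = conversion of N (basis 2 mol N); extent of reaction ξ = X.
Species balance: n_N = 2 − 2X; n_M = 2.48 − X; n_R = 2X; n_I = 1.14 (inert).
n_T = Σnᵢ = 5.62 − X.
Mole fractions y_i = n_i/n_T; K = p_R^2 / (p_N^2 p_M) with p_i = y_i·P.
This yields a degree-3 equation in X; solving on (0,1), X = 0.812.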